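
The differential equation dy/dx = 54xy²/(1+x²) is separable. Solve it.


Separate: dy/y² = 54x/(1+x²) dx.
Integrate LHS: ∫ dy/y² = -1/y.
Integrate RHS via u = 1+x²: 27ln(1+x²) + C.
Result: -1/y = 27ln(1+x²) + C.


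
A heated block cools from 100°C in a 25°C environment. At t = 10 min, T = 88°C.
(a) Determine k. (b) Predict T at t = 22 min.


Newton's law: T(t) = T_a + (T₀ - T_a)e^(-kt).
(a) Use T(10) = 88: (88 - 25)/(100 - 25) = e^(-k·10), so k = -ln(0.840)/10 ≈ 0.0174.
(b) Apply k to t = 22: T(22) = 25 + (75)e^(-0.384) ≈ 76.1°C.


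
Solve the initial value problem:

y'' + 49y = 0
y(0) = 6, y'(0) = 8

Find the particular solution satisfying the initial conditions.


Characteristic roots of r² + 49 = 0 are ±7i, so y = C₁cos(7x) + C₂sin(7x).
Apply y(0) = 6: C₁ = 6. Differentiate and apply y'(0) = 8: 7·C₂ = 8, so C₂ = 8/7.
Particular solution: y = 6cos(7x) + (8/7)sin(7x).


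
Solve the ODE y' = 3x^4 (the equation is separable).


Integrate both sides with respect to x: y = ∫ 3x^4 dx = (3/5)x^5 + C.


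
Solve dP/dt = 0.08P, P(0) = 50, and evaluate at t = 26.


The ODE dP/dt = 0.08P has solution P(t) = P(0)e^(0.08t).
Substitute P(0) = 50 and t = 26: P(26) = 50 e^(2.08) ≈ 400.


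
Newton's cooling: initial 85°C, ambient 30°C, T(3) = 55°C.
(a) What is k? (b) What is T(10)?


Newton's law: T(t) = T_a + (T₀ - T_a)e^(-kt).
(a) Use T(3) = 55: (55 - 30)/(85 - 30) = e^(-k·3), so k = -ln(0.455)/3 ≈ 0.2628.
(b) Apply k to t = 10: T(10) = 30 + (55)e^(-2.628) ≈ 34.0°C.


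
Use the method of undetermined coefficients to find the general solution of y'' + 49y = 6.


Homogeneous part: r² + 49 = 0 ⇒ r = ±7i, so y_h = C₁cos(7x) + C₂sin(7x).
Try constant y_p = A; plug in: 49A = 6 ⇒ A = 6/49.
General solution: y = C₁cos(7x) + C₂sin(7x) + 6/49.


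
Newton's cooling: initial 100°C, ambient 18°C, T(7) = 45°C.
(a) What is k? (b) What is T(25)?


Newton's law: T(t) = T_a + (T₀ - T_a)e^(-kt).
(a) Use T(7) = 45: (45 - 18)/(100 - 18) = e^(-k·7), so k = -ln(0.329)/7 ≈ 0.1587.
(b) Apply k to t = 25: T(25) = 18 + (82)e^(-3.967) ≈ 19.6°C.


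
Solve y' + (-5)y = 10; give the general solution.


P(x) = -5 ⇒ μ = e^(-5x).
(μ y)' = 10e^(-5x) ⇒ μ y = -2e^(-5x) + C.
Divide by μ: y = -2 + Ce^(5x).


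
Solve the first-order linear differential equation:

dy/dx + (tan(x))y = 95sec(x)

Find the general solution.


P(x) = tan(x) ⇒ μ = e^(∫tan(x)dx) = sec(x).
(sec(x) y)' = 95sec²(x) ⇒ sec(x) y = 95tan(x) + C.
Multiply by cos(x): y = 95sin(x) + C·cos(x).


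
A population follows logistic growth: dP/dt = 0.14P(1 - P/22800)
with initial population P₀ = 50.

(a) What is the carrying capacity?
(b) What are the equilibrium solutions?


Logistic ODE dP/dt = 0.14P(1 - P/22800) has equilibria where dP/dt = 0, i.e. P = 0 or P = 22800.
The coefficient (1 - P/K) = 0 when P = K, identifying K = 22800 as the carrying capacity.
(a) K = 22800; (b) equilibria P = 0 and P = 22800.


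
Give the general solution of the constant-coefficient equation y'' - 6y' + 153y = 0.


Characteristic equation: r² - 6r + 153 = 0.
Discriminant is negative; roots r = 3 ± 12i (complex conjugate pair).
General solution uses e^(α x)(C₁ cos(β x) + C₂ sin(β x)): y = e^(3x)(C₁cos(12x) + C₂sin(12x)).


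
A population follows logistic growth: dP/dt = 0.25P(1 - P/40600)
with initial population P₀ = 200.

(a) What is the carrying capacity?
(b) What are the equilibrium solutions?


Logistic ODE dP/dt = 0.25P(1 - P/40600) has equilibria where dP/dt = 0, i.e. P = 0 or P = 40600.
The coefficient (1 - P/K) = 0 when P = K, identifying K = 40600 as the carrying capacity.
(a) K = 40600; (b) equilibria P = 0 and P = 40600.


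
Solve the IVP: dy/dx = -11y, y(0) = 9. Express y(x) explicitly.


General solution of y' = -11y is y = Ce^(-11x).
Apply y(0) = 9: C = 9.
Particular solution: y = 9e^(-11x).


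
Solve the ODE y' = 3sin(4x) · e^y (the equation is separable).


Separate: e^(-y) dy = 3sin(4x) dx.
Integrate: -e^(-y) = -(3/4)cos(4x) + C₀.
Rearrange: e^(-y) = (3/4)cos(4x) + C.


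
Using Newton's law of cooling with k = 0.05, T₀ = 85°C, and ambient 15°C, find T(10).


Newton's law: dT/dt = -k(T - T_a) has solution T(t) = T_a + (T₀ - T_a)e^(-kt).
Plug in T_a = 15, T₀ = 85, k = 0.05, t = 10: T(10) = 15 + (70)e^(-0.50) ≈ 57.5°C.


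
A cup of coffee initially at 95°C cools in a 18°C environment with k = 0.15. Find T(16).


Newton's law: dT/dt = -k(T - T_a) has solution T(t) = T_a + (T₀ - T_a)e^(-kt).
Plug in T_a = 18, T₀ = 95, k = 0.15, t = 16: T(16) = 18 + (77)e^(-2.40) ≈ 25.0°C.


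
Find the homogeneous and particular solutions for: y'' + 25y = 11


Homogeneous part: r² + 25 = 0 ⇒ r = ±5i, so y_h = C₁cos(5x) + C₂sin(5x).
Try constant y_p = A; plug in: 25A = 11 ⇒ A = 11/25.
General solution: y = C₁cos(5x) + C₂sin(5x) + 11/25.


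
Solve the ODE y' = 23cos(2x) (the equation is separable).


g(y) = 1, so integrate directly: y = ∫ 23cos(2x) dx = (23/2)sin(2x) + C.


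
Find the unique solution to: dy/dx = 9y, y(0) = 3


General solution of y' = 9y is y = Ce^(9x).
Apply y(0) = 3: C = 3.
Particular solution: y = 3e^(9x).


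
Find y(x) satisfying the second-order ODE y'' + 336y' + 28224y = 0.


Characteristic equation: r² + 336r + 28224 = 0, i.e. (r + 168)² = 0.
Repeated root r = -168; include an x factor for the second linearly independent solution.
General solution: y = (C₁ + C₂x)e^(-168x).


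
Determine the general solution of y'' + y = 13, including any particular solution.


Homogeneous part: r² + 1 = 0 ⇒ r = ±1i, so y_h = C₁cos(x) + C₂sin(x).
Try constant y_p = A; plug in: 1A = 13 ⇒ A = 13.
General solution: y = C₁cos(x) + C₂sin(x) + 13.


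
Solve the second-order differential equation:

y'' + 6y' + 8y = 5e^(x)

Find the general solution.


Characteristic roots of r² + 6r + 8 = 0 are -4, -2.
y_h = C₁e^(-4x) + C₂e^(-2x).
Forcing exponent 1 is not a characteristic root; try y_p = Ae^(x).
Substitute: A·(1 + (6)·1 + (8)) = A·15 = 5, so A = 1/3.
General solution: y = C₁e^(-4x) + C₂e^(-2x) + (1/3)e^(x).


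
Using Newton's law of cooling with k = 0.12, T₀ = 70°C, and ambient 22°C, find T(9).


Newton's law: dT/dt = -k(T - T_a) has solution T(t) = T_a + (T₀ - T_a)e^(-kt).
Plug in T_a = 22, T₀ = 70, k = 0.12, t = 9: T(9) = 22 + (48)e^(-1.08) ≈ 38.3°C.


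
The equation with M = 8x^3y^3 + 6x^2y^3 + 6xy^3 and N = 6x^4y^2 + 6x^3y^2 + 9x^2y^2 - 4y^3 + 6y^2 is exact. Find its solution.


Check exactness: ∂M/∂y = 24x^3y^2 + 18x^2y^2 + 18xy^2 and ∂N/∂x = 24x^3y^2 + 18x^2y^2 + 18xy^2; equal, so the equation is exact.
Integrate M with respect to x (treating y as constant): ∫M dx = 2x^4y^3 + 2x^3y^3 + 3x^2y^3 + h(y).
Differentiate w.r.t. y and set equal to N: the x-dependent terms already match, leaving h'(y) = -4y^3 + 6y^2. Integrate: h(y) = -y^4 + 2y^3.
So F(x,y) = 2x^4y^3 + 2x^3y^3 + 3x^2y^3 - y^4 + 2y^3.
General solution: 2x^4y^3 + 2x^3y^3 + 3x^2y^3 - y^4 + 2y^3 = C.


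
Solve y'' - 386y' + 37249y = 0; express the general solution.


Characteristic equation: r² - 386r + 37249 = 0, i.e. (r - 193)² = 0.
Repeated root r = 193; include an x factor for the second linearly independent solution.
General solution: y = (C₁ + C₂x)e^(193x).


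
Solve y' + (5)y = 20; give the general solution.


P(x) = 5, Q(x) = 20; integrating factor μ = e^(5x).
(μ y)' = 20e^(5x) ⇒ μ y = 4e^(5x) + C.
Divide by μ: y = 4 + Ce^(-5x).


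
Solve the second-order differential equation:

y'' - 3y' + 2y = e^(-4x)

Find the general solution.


Characteristic roots of r² - 3r + 2 = 0 are 2, 1.
y_h = C₁e^(2x) + C₂e^(x).
Forcing exponent -4 is not a characteristic root; try y_p = Ae^(-4x).
Substitute: A·(16 + (-3)·-4 + (2)) = A·30 = 1, so A = 1/30.
General solution: y = C₁e^(2x) + C₂e^(x) + (1/30)e^(-4x).


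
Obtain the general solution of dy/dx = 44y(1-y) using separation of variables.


Separate: dy/[y(1-y)] = 44 dx.
Partial fractions: 1/[y(1-y)] = 1/y + 1/(1-y).
Integrate: ln|y/(1-y)| = 44x + C₀.
Solve for y: y = 1/(1 + Ce^(-44x)).


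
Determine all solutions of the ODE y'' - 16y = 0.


Characteristic equation: r² - 16 = 0.
Factor: (r + 4)(r - 4) = 0 ⇒ r = -4, 4 (distinct real).
General solution: y = C₁e^(-4x) + C₂e^(4x).


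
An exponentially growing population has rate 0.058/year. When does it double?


Exponential growth: P(t) = P₀ e^(0.058t). Set P(t)/P₀ = 2: e^(0.058t) = 2.
Solve: t = ln(2)/0.058 ≈ 11.95 years.


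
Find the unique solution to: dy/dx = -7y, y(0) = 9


General solution of y' = -7y is y = Ce^(-7x).
Apply y(0) = 9: C = 9.
Particular solution: y = 9e^(-7x).


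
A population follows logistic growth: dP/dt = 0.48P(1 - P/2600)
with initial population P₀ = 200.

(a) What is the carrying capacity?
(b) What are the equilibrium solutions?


Logistic ODE dP/dt = 0.48P(1 - P/2600) has equilibria where dP/dt = 0, i.e. P = 0 or P = 2600.
The coefficient (1 - P/K) = 0 when P = K, identifying K = 2600 as the carrying capacity.
(a) K = 2600; (b) equilibria P = 0 and P = 2600.


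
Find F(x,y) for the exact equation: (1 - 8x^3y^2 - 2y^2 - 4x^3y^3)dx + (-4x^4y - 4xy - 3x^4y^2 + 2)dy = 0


Check exactness: ∂M/∂y = -16x^3y - 4y - 12x^3y^2 and ∂N/∂x = -16x^3y - 4y - 12x^3y^2; equal, so the equation is exact.
Integrate M with respect to x (treating y as constant): ∫M dx = x - 2x^4y^2 - 2xy^2 - x^4y^3 + h(y).
Differentiate w.r.t. y and set equal to N: the x-dependent terms already match, leaving h'(y) = 2. Integrate: h(y) = 2y.
So F(x,y) = x - 2x^4y^2 - 2xy^2 - x^4y^3 + 2y.
General solution: x - 2x^4y^2 - 2xy^2 - x^4y^3 + 2y = C.


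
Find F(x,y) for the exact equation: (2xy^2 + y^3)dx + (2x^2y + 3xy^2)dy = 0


Check exactness: ∂M/∂y = 4xy + 3y^2 and ∂N/∂x = 4xy + 3y^2; equal, so the equation is exact.
Integrate M with respect to x (treating y as constant): ∫M dx = x^2y^2 + xy^3 + h(y).
Differentiate w.r.t. y and set equal to N: all terms match, so h'(y) = 0 and h is a constant absorbed into C.
General solution: x^2y^2 + xy^3 = C.


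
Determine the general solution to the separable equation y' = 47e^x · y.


Separate variables: dy/y = 47e^x dx.
Integrate: ln|y| = 47e^x + C₀.
Exponentiate: y = Ce^(47e^x).


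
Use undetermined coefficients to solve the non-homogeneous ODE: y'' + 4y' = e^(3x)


Characteristic roots of r² + 4r = 0 are 0, -4.
y_h = C₁ + C₂e^(-4x).
Forcing exponent 3 is not a characteristic root; try y_p = Ae^(3x).
Substitute: A·(9 + (4)·3 + (0)) = A·21 = 1, so A = 1/21.
General solution: y = C₁ + C₂e^(-4x) + (1/21)e^(3x).


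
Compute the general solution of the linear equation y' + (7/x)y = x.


P(x) = 7/x ⇒ μ = x^7.
(x^7 y)' = x^7·x^1 = x^8.
Integrate: x^7 y = x^9/(9) + C.
Solve for y: y = (1/9)x^2 + C/x^7.


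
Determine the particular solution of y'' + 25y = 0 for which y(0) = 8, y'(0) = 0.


Characteristic roots of r² + 25 = 0 are ±5i, so y = C₁cos(5x) + C₂sin(5x).
Apply y(0) = 8: C₁ = 8. Differentiate and apply y'(0) = 0: 5·C₂ = 0, so C₂ = 0.
Particular solution: y = 8cos(5x).


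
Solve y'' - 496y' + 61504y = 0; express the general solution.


Characteristic equation: r² - 496r + 61504 = 0, i.e. (r - 248)² = 0.
Repeated root r = 248; include an x factor for the second linearly independent solution.
General solution: y = (C₁ + C₂x)e^(248x).


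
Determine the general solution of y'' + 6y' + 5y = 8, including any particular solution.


Characteristic roots of r² + 6r + 5 = 0 are -5, -1.
y_h = C₁e^(-5x) + C₂e^(-x).
Constant forcing; try y_p = A. Then 5A = 8 ⇒ A = 8/5.
General solution: y = C₁e^(-5x) + C₂e^(-x) + 8/5.


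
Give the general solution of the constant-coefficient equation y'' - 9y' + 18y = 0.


Characteristic equation: r² - 9r + 18 = 0.
Factor: (r - 3)(r - 6) = 0 ⇒ r = 3, 6 (distinct real).
General solution: y = C₁e^(3x) + C₂e^(6x).


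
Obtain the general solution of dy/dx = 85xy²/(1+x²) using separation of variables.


Separate: dy/y² = 85x/(1+x²) dx.
Integrate LHS: ∫ dy/y² = -1/y.
Integrate RHS via u = 1+x²: (85/2)ln(1+x²) + C.
Result: -1/y = (85/2)ln(1+x²) + C.


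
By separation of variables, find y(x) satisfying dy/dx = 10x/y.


Separate variables: y dy = 10x dx.
Integrate both sides: y²/2 = 5x^2 + C₀.
Multiply by 2: y² = 10x^2 + C.


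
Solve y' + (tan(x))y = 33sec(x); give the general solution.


P(x) = tan(x) ⇒ μ = e^(∫tan(x)dx) = sec(x).
(sec(x) y)' = 33sec²(x) ⇒ sec(x) y = 33tan(x) + C.
Multiply by cos(x): y = 33sin(x) + C·cos(x).


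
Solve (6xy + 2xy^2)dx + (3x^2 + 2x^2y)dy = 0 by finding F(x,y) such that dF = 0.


Check exactness: ∂M/∂y = 6x + 4xy and ∂N/∂x = 6x + 4xy; equal, so the equation is exact.
Integrate M with respect to x (treating y as constant): ∫M dx = 3x^2y + x^2y^2 + h(y).
Differentiate w.r.t. y and set equal to N: all terms match, so h'(y) = 0 and h is a constant absorbed into C.
General solution: 3x^2y + x^2y^2 = C.


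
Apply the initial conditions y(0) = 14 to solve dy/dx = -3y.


General solution of y' = -3y is y = Ce^(-3x).
Apply y(0) = 14: C = 14.
Particular solution: y = 14e^(-3x).


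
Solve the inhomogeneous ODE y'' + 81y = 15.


Homogeneous part: r² + 81 = 0 ⇒ r = ±9i, so y_h = C₁cos(9x) + C₂sin(9x).
Try constant y_p = A; plug in: 81A = 15 ⇒ A = 5/27.
General solution: y = C₁cos(9x) + C₂sin(9x) + 5/27.


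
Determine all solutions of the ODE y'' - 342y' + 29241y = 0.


Characteristic equation: r² - 342r + 29241 = 0, i.e. (r - 171)² = 0.
Repeated root r = 171; include an x factor for the second linearly independent solution.
General solution: y = (C₁ + C₂x)e^(171x).


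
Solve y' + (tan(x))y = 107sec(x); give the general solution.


P(x) = tan(x) ⇒ μ = e^(∫tan(x)dx) = sec(x).
(sec(x) y)' = 107sec²(x) ⇒ sec(x) y = 107tan(x) + C.
Multiply by cos(x): y = 107sin(x) + C·cos(x).


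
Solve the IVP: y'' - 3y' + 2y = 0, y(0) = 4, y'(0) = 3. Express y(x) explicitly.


Characteristic roots of r² - 3r + 2 = 0 are 1, 2.
General solution y = c₁ e^(x) + c₂ e^(2x).
Apply y(0) = 4: c₁ + c₂ = 4. Apply y'(0) = 3: 1 c₁ + 2 c₂ = 3.
Solve: c₁ = 5, c₂ = -1.
Particular solution: y = 5e^(x) - e^(2x).


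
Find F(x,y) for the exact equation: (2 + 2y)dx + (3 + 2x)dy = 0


Check exactness: ∂M/∂y = 2 and ∂N/∂x = 2; equal, so the equation is exact.
Integrate M with respect to x (treating y as constant): ∫M dx = 2x + 2xy + h(y).
Differentiate w.r.t. y and set equal to N: the x-dependent terms already match, leaving h'(y) = 3. Integrate: h(y) = 3y.
So F(x,y) = 2x + 3y + 2xy.
General solution: 2x + 3y + 2xy = C.


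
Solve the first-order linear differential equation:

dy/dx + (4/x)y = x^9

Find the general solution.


P(x) = 4/x ⇒ μ = x^4.
(x^4 y)' = x^4·x^9 = x^13.
Integrate: x^4 y = x^14/(14) + C.
Solve for y: y = (1/14)x^10 + C/x^4.


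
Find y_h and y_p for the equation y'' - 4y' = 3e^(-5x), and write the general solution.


Characteristic roots of r² - 4r = 0 are 0, 4.
y_h = C₁ + C₂e^(4x).
Forcing exponent -5 is not a characteristic root; try y_p = Ae^(-5x).
Substitute: A·(25 + (-4)·-5 + (0)) = A·45 = 3, so A = 1/15.
General solution: y = C₁ + C₂e^(4x) + (1/15)e^(-5x).


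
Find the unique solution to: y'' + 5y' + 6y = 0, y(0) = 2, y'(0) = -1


Characteristic roots of r² + 5r + 6 = 0 are -3, -2.
General solution y = c₁ e^(-3x) + c₂ e^(-2x).
Apply y(0) = 2: c₁ + c₂ = 2. Apply y'(0) = -1: -3 c₁ - 2 c₂ = -1.
Solve: c₁ = -3, c₂ = 5.
Particular solution: y = -3e^(-3x) + 5e^(-2x).


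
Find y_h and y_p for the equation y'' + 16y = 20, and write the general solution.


Homogeneous part: r² + 16 = 0 ⇒ r = ±4i, so y_h = C₁cos(4x) + C₂sin(4x).
Try constant y_p = A; plug in: 16A = 20 ⇒ A = 5/4.
General solution: y = C₁cos(4x) + C₂sin(4x) + 5/4.


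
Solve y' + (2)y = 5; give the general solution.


P(x) = 2, Q(x) = 5; integrating factor μ = e^(2x).
(μ y)' = 5e^(2x) ⇒ μ y = (5/2)e^(2x) + C.
Divide by μ: y = 5/2 + Ce^(-2x).


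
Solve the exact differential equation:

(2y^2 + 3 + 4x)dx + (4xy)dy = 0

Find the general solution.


Check exactness: ∂M/∂y = 4y and ∂N/∂x = 4y; equal, so the equation is exact.
Integrate M with respect to x (treating y as constant): ∫M dx = 2xy^2 + 3x + 2x^2 + h(y).
Differentiate w.r.t. y and set equal to N: all terms match, so h'(y) = 0 and h is a constant absorbed into C.
General solution: 2xy^2 + 3x + 2x^2 = C.


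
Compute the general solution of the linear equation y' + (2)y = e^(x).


P(x) = 2 ⇒ μ = e^(2x).
(μ y)' = e^(3x) ⇒ μ y = e^(3x)/3 + C.
Divide by μ: y = (1/3)e^(x) + Ce^(-2x).


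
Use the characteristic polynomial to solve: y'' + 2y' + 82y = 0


Characteristic equation: r² + 2r + 82 = 0.
Discriminant is negative; roots r = -1 ± 9i (complex conjugate pair).
General solution uses e^(α x)(C₁ cos(β x) + C₂ sin(β x)): y = e^(-x)(C₁cos(9x) + C₂sin(9x)).


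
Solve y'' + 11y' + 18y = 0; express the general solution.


Characteristic equation: r² + 11r + 18 = 0.
Factor: (r + 2)(r + 9) = 0 ⇒ r = -2, -9 (distinct real).
General solution: y = C₁e^(-2x) + C₂e^(-9x).


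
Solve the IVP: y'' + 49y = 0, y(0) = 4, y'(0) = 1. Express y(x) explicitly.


Characteristic roots of r² + 49 = 0 are ±7i, so y = C₁cos(7x) + C₂sin(7x).
Apply y(0) = 4: C₁ = 4. Differentiate and apply y'(0) = 1: 7·C₂ = 1, so C₂ = 1/7.
Particular solution: y = 4cos(7x) + (1/7)sin(7x).


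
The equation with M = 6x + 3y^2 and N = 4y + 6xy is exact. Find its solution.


Check exactness: ∂M/∂y = 6y and ∂N/∂x = 6y; equal, so the equation is exact.
Integrate M with respect to x (treating y as constant): ∫M dx = 3x^2 + 3xy^2 + h(y).
Differentiate w.r.t. y and set equal to N: the x-dependent terms already match, leaving h'(y) = 4y. Integrate: h(y) = 2y^2.
So F(x,y) = 3x^2 + 2y^2 + 3xy^2.
General solution: 3x^2 + 2y^2 + 3xy^2 = C.


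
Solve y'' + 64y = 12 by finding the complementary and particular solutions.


Homogeneous part: r² + 64 = 0 ⇒ r = ±8i, so y_h = C₁cos(8x) + C₂sin(8x).
Try constant y_p = A; plug in: 64A = 12 ⇒ A = 3/16.
General solution: y = C₁cos(8x) + C₂sin(8x) + 3/16.


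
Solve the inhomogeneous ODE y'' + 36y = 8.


Homogeneous part: r² + 36 = 0 ⇒ r = ±6i, so y_h = C₁cos(6x) + C₂sin(6x).
Try constant y_p = A; plug in: 36A = 8 ⇒ A = 2/9.
General solution: y = C₁cos(6x) + C₂sin(6x) + 2/9.


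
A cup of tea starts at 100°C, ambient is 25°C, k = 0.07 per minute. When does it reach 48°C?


From T(t) = T_a + (T₀ - T_a)e^(-kt), set T(t) = 48:
(48 - 25) / (100 - 25) = e^(-0.07t), so t = -ln(0.307)/0.07 ≈ 16.9 minutes.


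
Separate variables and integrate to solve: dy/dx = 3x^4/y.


Separate variables: y dy = 3x^4 dx.
Integrate both sides: y²/2 = (3/5)x^5 + C₀.
Multiply by 2: y² = (6/5)x^5 + C.


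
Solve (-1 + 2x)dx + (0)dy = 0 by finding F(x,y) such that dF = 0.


Check exactness: ∂M/∂y = 0 and ∂N/∂x = 0; equal, so the equation is exact.
Integrate M with respect to x (treating y as constant): ∫M dx = -x + x^2 + h(y).
Differentiate w.r.t. y and set equal to N: all terms match, so h'(y) = 0 and h is a constant absorbed into C.
General solution: -x + x^2 = C.


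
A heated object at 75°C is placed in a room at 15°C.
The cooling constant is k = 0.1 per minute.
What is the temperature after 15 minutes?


Newton's law: dT/dt = -k(T - T_a) has solution T(t) = T_a + (T₀ - T_a)e^(-kt).
Plug in T_a = 15, T₀ = 75, k = 0.1, t = 15: T(15) = 15 + (60)e^(-1.50) ≈ 28.4°C.


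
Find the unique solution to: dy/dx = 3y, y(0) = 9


General solution of y' = 3y is y = Ce^(3x).
Apply y(0) = 9: C = 9.
Particular solution: y = 9e^(3x).


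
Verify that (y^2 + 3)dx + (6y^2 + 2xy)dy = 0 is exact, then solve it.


Check exactness: ∂M/∂y = 2y and ∂N/∂x = 2y; equal, so the equation is exact.
Integrate M with respect to x (treating y as constant): ∫M dx = xy^2 + 3x + h(y).
Differentiate w.r.t. y and set equal to N: the x-dependent terms already match, leaving h'(y) = 6y^2. Integrate: h(y) = 2y^3.
So F(x,y) = 2y^3 + xy^2 + 3x.
General solution: 2y^3 + xy^2 + 3x = C.


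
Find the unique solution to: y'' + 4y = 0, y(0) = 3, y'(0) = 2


Characteristic roots of r² + 4 = 0 are ±2i, so y = C₁cos(2x) + C₂sin(2x).
Apply y(0) = 3: C₁ = 3. Differentiate and apply y'(0) = 2: 2·C₂ = 2, so C₂ = 1.
Particular solution: y = 3cos(2x) + sin(2x).


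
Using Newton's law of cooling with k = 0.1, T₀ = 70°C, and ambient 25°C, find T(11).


Newton's law: dT/dt = -k(T - T_a) has solution T(t) = T_a + (T₀ - T_a)e^(-kt).
Plug in T_a = 25, T₀ = 70, k = 0.1, t = 11: T(11) = 25 + (45)e^(-1.10) ≈ 40.0°C.


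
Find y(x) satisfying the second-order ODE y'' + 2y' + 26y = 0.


Characteristic equation: r² + 2r + 26 = 0.
Discriminant is negative; roots r = -1 ± 5i (complex conjugate pair).
General solution uses e^(α x)(C₁ cos(β x) + C₂ sin(β x)): y = e^(-x)(C₁cos(5x) + C₂sin(5x)).


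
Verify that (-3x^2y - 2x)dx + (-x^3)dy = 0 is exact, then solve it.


Check exactness: ∂M/∂y = -3x^2 and ∂N/∂x = -3x^2; equal, so the equation is exact.
Integrate M with respect to x (treating y as constant): ∫M dx = -x^3y - x^2 + h(y).
Differentiate w.r.t. y and set equal to N: all terms match, so h'(y) = 0 and h is a constant absorbed into C.
General solution: -x^3y - x^2 = C.


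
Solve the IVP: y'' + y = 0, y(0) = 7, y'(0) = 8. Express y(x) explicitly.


Characteristic roots of r² + 1 = 0 are ±1i, so y = C₁cos(x) + C₂sin(x).
Apply y(0) = 7: C₁ = 7. Differentiate and apply y'(0) = 8: 1·C₂ = 8, so C₂ = 8.
Particular solution: y = 7cos(x) + 8sin(x).


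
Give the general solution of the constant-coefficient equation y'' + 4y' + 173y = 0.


Characteristic equation: r² + 4r + 173 = 0.
Discriminant is negative; roots r = -2 ± 13i (complex conjugate pair).
General solution uses e^(α x)(C₁ cos(β x) + C₂ sin(β x)): y = e^(-2x)(C₁cos(13x) + C₂sin(13x)).


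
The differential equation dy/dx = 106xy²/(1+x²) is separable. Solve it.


Separate: dy/y² = 106x/(1+x²) dx.
Integrate LHS: ∫ dy/y² = -1/y.
Integrate RHS via u = 1+x²: 53ln(1+x²) + C.
Result: -1/y = 53ln(1+x²) + C.


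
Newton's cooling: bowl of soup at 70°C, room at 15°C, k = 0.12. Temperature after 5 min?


Newton's law: dT/dt = -k(T - T_a) has solution T(t) = T_a + (T₀ - T_a)e^(-kt).
Plug in T_a = 15, T₀ = 70, k = 0.12, t = 5: T(5) = 15 + (55)e^(-0.60) ≈ 45.2°C.


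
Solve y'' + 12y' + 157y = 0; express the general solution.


Characteristic equation: r² + 12r + 157 = 0.
Discriminant is negative; roots r = -6 ± 11i (complex conjugate pair).
General solution uses e^(α x)(C₁ cos(β x) + C₂ sin(β x)): y = e^(-6x)(C₁cos(11x) + C₂sin(11x)).


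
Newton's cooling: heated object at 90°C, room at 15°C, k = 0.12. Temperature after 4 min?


Newton's law: dT/dt = -k(T - T_a) has solution T(t) = T_a + (T₀ - T_a)e^(-kt).
Plug in T_a = 15, T₀ = 90, k = 0.12, t = 4: T(4) = 15 + (75)e^(-0.48) ≈ 61.4°C.


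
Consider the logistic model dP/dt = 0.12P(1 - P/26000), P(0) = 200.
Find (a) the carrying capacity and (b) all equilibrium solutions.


Logistic ODE dP/dt = 0.12P(1 - P/26000) has equilibria where dP/dt = 0, i.e. P = 0 or P = 26000.
The coefficient (1 - P/K) = 0 when P = K, identifying K = 26000 as the carrying capacity.
(a) K = 26000; (b) equilibria P = 0 and P = 26000.


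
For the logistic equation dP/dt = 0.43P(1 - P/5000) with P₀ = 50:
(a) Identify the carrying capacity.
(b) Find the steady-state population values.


Logistic ODE dP/dt = 0.43P(1 - P/5000) has equilibria where dP/dt = 0, i.e. P = 0 or P = 5000.
The coefficient (1 - P/K) = 0 when P = K, identifying K = 5000 as the carrying capacity.
(a) K = 5000; (b) equilibria P = 0 and P = 5000.


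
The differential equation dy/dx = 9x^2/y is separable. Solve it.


Separate variables: y dy = 9x^2 dx.
Integrate both sides: y²/2 = 3x^3 + C₀.
Multiply by 2: y² = 6x^3 + C.


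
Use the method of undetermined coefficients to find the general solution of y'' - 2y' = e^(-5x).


Characteristic roots of r² - 2r = 0 are 0, 2.
y_h = C₁ + C₂e^(2x).
Forcing exponent -5 is not a characteristic root; try y_p = Ae^(-5x).
Substitute: A·(25 + (-2)·-5 + (0)) = A·35 = 1, so A = 1/35.
General solution: y = C₁ + C₂e^(2x) + (1/35)e^(-5x).


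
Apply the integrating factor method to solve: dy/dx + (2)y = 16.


P(x) = 2, Q(x) = 16; integrating factor μ = e^(2x).
(μ y)' = 16e^(2x) ⇒ μ y = 8e^(2x) + C.
Divide by μ: y = 8 + Ce^(-2x).


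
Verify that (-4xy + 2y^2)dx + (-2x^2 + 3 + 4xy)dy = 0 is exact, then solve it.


Check exactness: ∂M/∂y = -4x + 4y and ∂N/∂x = -4x + 4y; equal, so the equation is exact.
Integrate M with respect to x (treating y as constant): ∫M dx = -2x^2y + 2xy^2 + h(y).
Differentiate w.r.t. y and set equal to N: the x-dependent terms already match, leaving h'(y) = 3. Integrate: h(y) = 3y.
So F(x,y) = -2x^2y + 3y + 2xy^2.
General solution: -2x^2y + 3y + 2xy^2 = C.


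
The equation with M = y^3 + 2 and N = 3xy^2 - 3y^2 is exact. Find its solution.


Check exactness: ∂M/∂y = 3y^2 and ∂N/∂x = 3y^2; equal, so the equation is exact.
Integrate M with respect to x (treating y as constant): ∫M dx = xy^3 + 2x + h(y).
Differentiate w.r.t. y and set equal to N: the x-dependent terms already match, leaving h'(y) = -3y^2. Integrate: h(y) = -y^3.
So F(x,y) = xy^3 - y^3 + 2x.
General solution: xy^3 - y^3 + 2x = C.


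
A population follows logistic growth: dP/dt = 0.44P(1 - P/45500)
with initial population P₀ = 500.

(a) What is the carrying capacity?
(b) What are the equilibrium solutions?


Logistic ODE dP/dt = 0.44P(1 - P/45500) has equilibria where dP/dt = 0, i.e. P = 0 or P = 45500.
The coefficient (1 - P/K) = 0 when P = K, identifying K = 45500 as the carrying capacity.
(a) K = 45500; (b) equilibria P = 0 and P = 45500.


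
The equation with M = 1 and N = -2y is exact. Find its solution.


Check exactness: ∂M/∂y = 0 and ∂N/∂x = 0; equal, so the equation is exact.
Integrate M with respect to x (treating y as constant): ∫M dx = x + h(y).
Differentiate w.r.t. y and set equal to N: the x-dependent terms already match, leaving h'(y) = -2y. Integrate: h(y) = -y^2.
So F(x,y) = x - y^2.
General solution: x - y^2 = C.


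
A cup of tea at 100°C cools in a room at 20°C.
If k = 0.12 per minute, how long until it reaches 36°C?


From T(t) = T_a + (T₀ - T_a)e^(-kt), set T(t) = 36:
(36 - 20) / (100 - 20) = e^(-0.12t), so t = -ln(0.200)/0.12 ≈ 13.4 minutes.


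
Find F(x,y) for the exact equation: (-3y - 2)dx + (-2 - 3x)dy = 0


Check exactness: ∂M/∂y = -3 and ∂N/∂x = -3; equal, so the equation is exact.
Integrate M with respect to x (treating y as constant): ∫M dx = -3xy - 2x + h(y).
Differentiate w.r.t. y and set equal to N: the x-dependent terms already match, leaving h'(y) = -2. Integrate: h(y) = -2y.
So F(x,y) = -2y - 3xy - 2x.
General solution: -2y - 3xy - 2x = C.


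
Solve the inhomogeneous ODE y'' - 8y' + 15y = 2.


Characteristic roots of r² - 8r + 15 = 0 are 5, 3.
y_h = C₁e^(5x) + C₂e^(3x).
Forcing exponent 0 is not a characteristic root; try y_p = A.
Substitute: A·(0 + (-8)·0 + (15)) = A·15 = 2, so A = 2/15.
General solution: y = C₁e^(5x) + C₂e^(3x) + 2/15.


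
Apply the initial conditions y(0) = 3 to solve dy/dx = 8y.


General solution of y' = 8y is y = Ce^(8x).
Apply y(0) = 3: C = 3.
Particular solution: y = 3e^(8x).


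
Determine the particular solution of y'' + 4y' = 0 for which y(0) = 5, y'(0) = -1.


Characteristic roots of r² + 4r = 0 are -4, 0.
General solution y = c₁ e^(-4x) + c₂.
Apply y(0) = 5: c₁ + c₂ = 5. Apply y'(0) = -1: -4 c₁ + 0 c₂ = -1.
Solve: c₁ = 1/4, c₂ = 19/4.
Particular solution: y = (1/4)e^(-4x) + 19/4.


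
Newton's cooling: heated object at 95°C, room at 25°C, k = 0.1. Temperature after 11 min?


Newton's law: dT/dt = -k(T - T_a) has solution T(t) = T_a + (T₀ - T_a)e^(-kt).
Plug in T_a = 25, T₀ = 95, k = 0.1, t = 11: T(11) = 25 + (70)e^(-1.10) ≈ 48.3°C.


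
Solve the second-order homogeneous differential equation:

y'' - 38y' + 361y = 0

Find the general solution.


Characteristic equation: r² - 38r + 361 = 0, i.e. (r - 19)² = 0.
Repeated root r = 19; include an x factor for the second linearly independent solution.
General solution: y = (C₁ + C₂x)e^(19x).


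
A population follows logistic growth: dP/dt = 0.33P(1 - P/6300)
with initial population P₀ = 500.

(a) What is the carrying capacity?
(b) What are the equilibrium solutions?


Logistic ODE dP/dt = 0.33P(1 - P/6300) has equilibria where dP/dt = 0, i.e. P = 0 or P = 6300.
The coefficient (1 - P/K) = 0 when P = K, identifying K = 6300 as the carrying capacity.
(a) K = 6300; (b) equilibria P = 0 and P = 6300.


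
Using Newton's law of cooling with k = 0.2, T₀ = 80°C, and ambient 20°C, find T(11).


Newton's law: dT/dt = -k(T - T_a) has solution T(t) = T_a + (T₀ - T_a)e^(-kt).
Plug in T_a = 20, T₀ = 80, k = 0.2, t = 11: T(11) = 20 + (60)e^(-2.20) ≈ 26.6°C.


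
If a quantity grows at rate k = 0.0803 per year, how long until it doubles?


Exponential growth: P(t) = P₀ e^(0.0803t). Set P(t)/P₀ = 2: e^(0.0803t) = 2.
Solve: t = ln(2)/0.0803 ≈ 8.63 years.


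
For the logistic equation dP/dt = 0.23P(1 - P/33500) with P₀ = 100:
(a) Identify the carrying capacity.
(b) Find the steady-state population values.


Logistic ODE dP/dt = 0.23P(1 - P/33500) has equilibria where dP/dt = 0, i.e. P = 0 or P = 33500.
The coefficient (1 - P/K) = 0 when P = K, identifying K = 33500 as the carrying capacity.
(a) K = 33500; (b) equilibria P = 0 and P = 33500.


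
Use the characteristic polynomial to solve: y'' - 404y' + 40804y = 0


Characteristic equation: r² - 404r + 40804 = 0, i.e. (r - 202)² = 0.
Repeated root r = 202; include an x factor for the second linearly independent solution.
General solution: y = (C₁ + C₂x)e^(202x).


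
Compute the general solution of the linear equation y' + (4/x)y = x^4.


P(x) = 4/x ⇒ μ = x^4.
(x^4 y)' = x^8 ⇒ x^4 y = x^9/(9) + C.
Solve for y: y = (1/9)x^5 + C/x^4.


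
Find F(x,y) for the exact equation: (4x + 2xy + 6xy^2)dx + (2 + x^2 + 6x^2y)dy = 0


Check exactness: ∂M/∂y = 2x + 12xy and ∂N/∂x = 2x + 12xy; equal, so the equation is exact.
Integrate M with respect to x (treating y as constant): ∫M dx = 2x^2 + x^2y + 3x^2y^2 + h(y).
Differentiate w.r.t. y and set equal to N: the x-dependent terms already match, leaving h'(y) = 2. Integrate: h(y) = 2y.
So F(x,y) = 2y + 2x^2 + x^2y + 3x^2y^2.
General solution: 2y + 2x^2 + x^2y + 3x^2y^2 = C.


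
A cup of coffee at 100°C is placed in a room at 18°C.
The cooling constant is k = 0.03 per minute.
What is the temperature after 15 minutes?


Newton's law: dT/dt = -k(T - T_a) has solution T(t) = T_a + (T₀ - T_a)e^(-kt).
Plug in T_a = 18, T₀ = 100, k = 0.03, t = 15: T(15) = 18 + (82)e^(-0.45) ≈ 70.3°C.


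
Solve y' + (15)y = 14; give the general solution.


P(x) = 15, Q(x) = 14; integrating factor μ = e^(15x).
(μ y)' = 14e^(15x) ⇒ μ y = (14/15)e^(15x) + C.
Divide by μ: y = 14/15 + Ce^(-15x).


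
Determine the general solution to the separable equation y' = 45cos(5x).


g(y) = 1, so integrate directly: y = ∫ 45cos(5x) dx = 9sin(5x) + C.


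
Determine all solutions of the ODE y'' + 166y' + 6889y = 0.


Characteristic equation: r² + 166r + 6889 = 0, i.e. (r + 83)² = 0.
Repeated root r = -83; include an x factor for the second linearly independent solution.
General solution: y = (C₁ + C₂x)e^(-83x).


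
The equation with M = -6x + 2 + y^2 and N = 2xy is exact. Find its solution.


Check exactness: ∂M/∂y = 2y and ∂N/∂x = 2y; equal, so the equation is exact.
Integrate M with respect to x (treating y as constant): ∫M dx = -3x^2 + 2x + xy^2 + h(y).
Differentiate w.r.t. y and set equal to N: all terms match, so h'(y) = 0 and h is a constant absorbed into C.
General solution: -3x^2 + 2x + xy^2 = C.


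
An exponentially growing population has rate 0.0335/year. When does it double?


Exponential growth: P(t) = P₀ e^(0.0335t). Set P(t)/P₀ = 2: e^(0.0335t) = 2.
Solve: t = ln(2)/0.0335 ≈ 20.69 years.


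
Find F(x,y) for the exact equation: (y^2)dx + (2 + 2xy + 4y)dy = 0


Check exactness: ∂M/∂y = 2y and ∂N/∂x = 2y; equal, so the equation is exact.
Integrate M with respect to x (treating y as constant): ∫M dx = xy^2 + h(y).
Differentiate w.r.t. y and set equal to N: the x-dependent terms already match, leaving h'(y) = 2 + 4y. Integrate: h(y) = 2y + 2y^2.
So F(x,y) = 2y + xy^2 + 2y^2.
General solution: 2y + xy^2 + 2y^2 = C.


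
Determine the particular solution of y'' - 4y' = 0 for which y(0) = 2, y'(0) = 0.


Characteristic roots of r² - 4r = 0 are 0, 4.
General solution y = c₁ + c₂ e^(4x).
Apply y(0) = 2: c₁ + c₂ = 2. Apply y'(0) = 0: 0 c₁ + 4 c₂ = 0.
Solve: c₁ = 2, c₂ = 0.
Particular solution: y = 2 + 0e^(4x).


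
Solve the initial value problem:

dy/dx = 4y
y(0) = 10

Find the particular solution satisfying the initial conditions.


General solution of y' = 4y is y = Ce^(4x).
Apply y(0) = 10: C = 10.
Particular solution: y = 10e^(4x).


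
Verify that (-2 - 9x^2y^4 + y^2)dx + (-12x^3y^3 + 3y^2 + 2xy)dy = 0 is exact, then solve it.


Check exactness: ∂M/∂y = -36x^2y^3 + 2y and ∂N/∂x = -36x^2y^3 + 2y; equal, so the equation is exact.
Integrate M with respect to x (treating y as constant): ∫M dx = -2x - 3x^3y^4 + xy^2 + h(y).
Differentiate w.r.t. y and set equal to N: the x-dependent terms already match, leaving h'(y) = 3y^2. Integrate: h(y) = y^3.
So F(x,y) = -2x - 3x^3y^4 + y^3 + xy^2.
General solution: -2x - 3x^3y^4 + y^3 + xy^2 = C.


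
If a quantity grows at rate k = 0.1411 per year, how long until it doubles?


Exponential growth: P(t) = P₀ e^(0.1411t). Set P(t)/P₀ = 2: e^(0.1411t) = 2.
Solve: t = ln(2)/0.1411 ≈ 4.91 years.


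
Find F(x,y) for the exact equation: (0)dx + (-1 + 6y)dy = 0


Check exactness: ∂M/∂y = 0 and ∂N/∂x = 0; equal, so the equation is exact.
Integrate M with respect to x (treating y as constant): ∫M dx = 0 + h(y).
Differentiate w.r.t. y and set equal to N: the x-dependent terms already match, leaving h'(y) = -1 + 6y. Integrate: h(y) = -y + 3y^2.
So F(x,y) = -y + 3y^2.
General solution: -y + 3y^2 = C.


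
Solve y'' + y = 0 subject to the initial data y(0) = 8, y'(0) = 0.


Characteristic roots of r² + 1 = 0 are ±1i, so y = C₁cos(x) + C₂sin(x).
Apply y(0) = 8: C₁ = 8. Differentiate and apply y'(0) = 0: 1·C₂ = 0, so C₂ = 0.
Particular solution: y = 8cos(x).


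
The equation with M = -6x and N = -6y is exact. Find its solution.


Check exactness: ∂M/∂y = 0 and ∂N/∂x = 0; equal, so the equation is exact.
Integrate M with respect to x (treating y as constant): ∫M dx = -3x^2 + h(y).
Differentiate w.r.t. y and set equal to N: the x-dependent terms already match, leaving h'(y) = -6y. Integrate: h(y) = -3y^2.
So F(x,y) = -3y^2 - 3x^2.
General solution: -3y^2 - 3x^2 = C.


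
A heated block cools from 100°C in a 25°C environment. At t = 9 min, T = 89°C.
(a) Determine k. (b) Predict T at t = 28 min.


Newton's law: T(t) = T_a + (T₀ - T_a)e^(-kt).
(a) Use T(9) = 89: (89 - 25)/(100 - 25) = e^(-k·9), so k = -ln(0.853)/9 ≈ 0.0176.
(b) Apply k to t = 28: T(28) = 25 + (75)e^(-0.493) ≈ 70.8°C.


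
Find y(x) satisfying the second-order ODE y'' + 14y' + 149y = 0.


Characteristic equation: r² + 14r + 149 = 0.
Discriminant is negative; roots r = -7 ± 10i (complex conjugate pair).
General solution uses e^(α x)(C₁ cos(β x) + C₂ sin(β x)): y = e^(-7x)(C₁cos(10x) + C₂sin(10x)).


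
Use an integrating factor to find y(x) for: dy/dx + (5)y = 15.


P(x) = 5, Q(x) = 15; integrating factor μ = e^(5x).
(μ y)' = 15e^(5x) ⇒ μ y = 3e^(5x) + C.
Divide by μ: y = 3 + Ce^(-5x).


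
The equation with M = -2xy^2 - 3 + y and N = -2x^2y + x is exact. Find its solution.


Check exactness: ∂M/∂y = -4xy + 1 and ∂N/∂x = -4xy + 1; equal, so the equation is exact.
Integrate M with respect to x (treating y as constant): ∫M dx = -x^2y^2 - 3x + xy + h(y).
Differentiate w.r.t. y and set equal to N: all terms match, so h'(y) = 0 and h is a constant absorbed into C.
General solution: -x^2y^2 - 3x + xy = C.


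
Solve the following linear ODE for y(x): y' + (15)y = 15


P(x) = 15, Q(x) = 15; integrating factor μ = e^(15x).
(μ y)' = 15e^(15x) ⇒ μ y = e^(15x) + C.
Divide by μ: y = 1 + Ce^(-15x).


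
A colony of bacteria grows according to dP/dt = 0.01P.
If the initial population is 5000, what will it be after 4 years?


The ODE dP/dt = 0.01P has solution P(t) = P(0)e^(0.01t).
Substitute P(0) = 5000 and t = 4: P(4) = 5000 e^(0.04) ≈ 5204.


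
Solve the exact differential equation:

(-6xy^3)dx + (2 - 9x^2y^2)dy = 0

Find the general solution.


Check exactness: ∂M/∂y = -18xy^2 and ∂N/∂x = -18xy^2; equal, so the equation is exact.
Integrate M with respect to x (treating y as constant): ∫M dx = -3x^2y^3 + h(y).
Differentiate w.r.t. y and set equal to N: the x-dependent terms already match, leaving h'(y) = 2. Integrate: h(y) = 2y.
So F(x,y) = 2y - 3x^2y^3.
General solution: 2y - 3x^2y^3 = C.


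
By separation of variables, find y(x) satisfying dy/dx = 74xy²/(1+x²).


Separate: dy/y² = 74x/(1+x²) dx.
Integrate LHS: ∫ dy/y² = -1/y.
Integrate RHS via u = 1+x²: 37ln(1+x²) + C.
Result: -1/y = 37ln(1+x²) + C.


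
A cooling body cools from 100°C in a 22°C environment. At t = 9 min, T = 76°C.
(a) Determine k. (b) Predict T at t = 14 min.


Newton's law: T(t) = T_a + (T₀ - T_a)e^(-kt).
(a) Use T(9) = 76: (76 - 22)/(100 - 22) = e^(-k·9), so k = -ln(0.692)/9 ≈ 0.0409.
(b) Apply k to t = 14: T(14) = 22 + (78)e^(-0.572) ≈ 66.0°C.


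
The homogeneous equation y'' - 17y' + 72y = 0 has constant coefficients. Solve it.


Characteristic equation: r² - 17r + 72 = 0.
Factor: (r - 9)(r - 8) = 0 ⇒ r = 9, 8 (distinct real).
General solution: y = C₁e^(9x) + C₂e^(8x).


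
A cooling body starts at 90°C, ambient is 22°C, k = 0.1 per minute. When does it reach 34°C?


From T(t) = T_a + (T₀ - T_a)e^(-kt), set T(t) = 34:
(34 - 22) / (90 - 22) = e^(-0.1t), so t = -ln(0.176)/0.1 ≈ 17.3 minutes.


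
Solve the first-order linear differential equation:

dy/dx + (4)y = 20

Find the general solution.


P(x) = 4, Q(x) = 20; integrating factor μ = e^(4x).
(μ y)' = 20e^(4x) ⇒ μ y = 5e^(4x) + C.
Divide by μ: y = 5 + Ce^(-4x).


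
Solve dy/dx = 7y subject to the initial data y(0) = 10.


General solution of y' = 7y is y = Ce^(7x).
Apply y(0) = 10: C = 10.
Particular solution: y = 10e^(7x).


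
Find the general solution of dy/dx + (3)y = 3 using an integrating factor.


P(x) = 3, Q(x) = 3; integrating factor μ = e^(3x).
(μ y)' = 3e^(3x) ⇒ μ y = e^(3x) + C.
Divide by μ: y = 1 + Ce^(-3x).


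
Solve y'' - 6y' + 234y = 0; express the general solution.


Characteristic equation: r² - 6r + 234 = 0.
Discriminant is negative; roots r = 3 ± 15i (complex conjugate pair).
General solution uses e^(α x)(C₁ cos(β x) + C₂ sin(β x)): y = e^(3x)(C₁cos(15x) + C₂sin(15x)).


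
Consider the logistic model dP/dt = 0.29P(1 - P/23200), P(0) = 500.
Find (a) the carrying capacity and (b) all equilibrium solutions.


Logistic ODE dP/dt = 0.29P(1 - P/23200) has equilibria where dP/dt = 0, i.e. P = 0 or P = 23200.
The coefficient (1 - P/K) = 0 when P = K, identifying K = 23200 as the carrying capacity.
(a) K = 23200; (b) equilibria P = 0 and P = 23200.
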